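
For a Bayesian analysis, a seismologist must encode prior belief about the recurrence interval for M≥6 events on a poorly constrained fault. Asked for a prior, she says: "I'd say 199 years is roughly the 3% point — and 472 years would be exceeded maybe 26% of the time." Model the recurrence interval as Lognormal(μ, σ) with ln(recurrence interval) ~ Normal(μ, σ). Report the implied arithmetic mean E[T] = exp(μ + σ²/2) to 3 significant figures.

E[T] ≈ 402 years

If T ~ Lognormal(μ,σ) then ln T ~ Normal(μ,σ), so the p-quantile of ln T is μ + z_p·σ.
ln(199) = 5.293 and ln(472) = 6.157; z_{0.03} = -1.881, z_{0.74} = 0.6433.
σ = (6.157 − 5.293)/(0.6433 − (-1.881)) = 0.342.
μ = 5.293 − (-1.881)·0.342 = 5.937.
E[T] = exp(μ + σ²/2) = exp(5.937 + 0.0585) = 402 years.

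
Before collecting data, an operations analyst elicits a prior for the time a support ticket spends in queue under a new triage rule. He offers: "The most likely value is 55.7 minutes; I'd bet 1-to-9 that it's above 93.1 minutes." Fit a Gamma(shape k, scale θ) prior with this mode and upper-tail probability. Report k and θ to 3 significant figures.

Gamma(k,θ) with k>1 has mode (k−1)θ, so θ = 55.7/(k−1).
Need P(X < 93.1) = 0.9 with θ tied to k this way. Start at k = 2, θ = 55.7: P(X<93.1) ≈ 0.498.
Too low — raise k to concentrate. Iterating converges to k ≈ 8.16.
Then θ = 55.7/(8.16−1) ≈ 7.78.

k ≈ 8.16, θ ≈ 7.78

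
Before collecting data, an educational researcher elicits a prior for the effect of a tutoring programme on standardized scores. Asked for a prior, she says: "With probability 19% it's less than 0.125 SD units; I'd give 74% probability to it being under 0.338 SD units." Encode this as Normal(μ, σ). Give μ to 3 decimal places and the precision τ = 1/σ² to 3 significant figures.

μ = 0.248, τ = 51

The p-quantile of Normal(μ,σ) is μ + z_p·σ, with z_{0.19} = -0.8779 and z_{0.74} = 0.6433.
Eliminate σ: μ = (z₂·x₁ − z₁·x₂)/(z₂ − z₁) = (0.6433·0.125 − (-0.8779)·0.338)/1.521 = 0.248.
Then σ = (x₂ − x₁)/(z₂ − z₁) = (0.338 − 0.125)/1.521 = 0.140.
Precision τ = 1/σ² = 1/0.14² = 51.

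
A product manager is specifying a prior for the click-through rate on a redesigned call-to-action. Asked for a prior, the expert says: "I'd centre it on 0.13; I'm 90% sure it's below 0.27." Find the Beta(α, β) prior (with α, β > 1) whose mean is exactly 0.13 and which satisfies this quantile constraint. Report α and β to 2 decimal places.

With mean 0.13 fixed, write α = 0.13s, β = 0.87s where s = α+β.
Need P(θ < 0.27) = 0.9 under Beta(0.13s, 0.87s). Normal approximation: (q−m)/√(m(1−m)/s) ≈ z_{0.9} = 1.28, so s ≈ 0.13·0.87·(1.28)²/(0.27−0.13)² = 9.5.
At s = 9.5: P(θ<0.27) ≈ 0.894. Adjusting to match 0.9 gives s ≈ 10.28.
So α = 0.13·10.28 ≈ 1.34, β = 0.87·10.28 ≈ 8.94.

α ≈ 1.34, β ≈ 8.94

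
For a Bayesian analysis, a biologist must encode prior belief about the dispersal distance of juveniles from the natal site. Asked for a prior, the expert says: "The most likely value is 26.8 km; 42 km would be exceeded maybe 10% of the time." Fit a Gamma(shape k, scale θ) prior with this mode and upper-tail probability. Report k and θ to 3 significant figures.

Gamma(k,θ) with k>1 has mode (k−1)θ, so θ = 26.8/(k−1).
Need P(X < 42) = 0.9 with θ tied to k this way. Start at k = 2, θ = 26.8: P(X<42) ≈ 0.464.
Too low — raise k to concentrate. Iterating converges to k ≈ 10.3.
Then θ = 26.8/(10.3−1) ≈ 2.89.

k ≈ 10.3, θ ≈ 2.89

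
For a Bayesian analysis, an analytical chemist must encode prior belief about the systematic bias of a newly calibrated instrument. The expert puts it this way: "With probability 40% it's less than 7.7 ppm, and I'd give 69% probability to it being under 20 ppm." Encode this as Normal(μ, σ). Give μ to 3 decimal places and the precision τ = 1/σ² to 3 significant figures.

The p-quantile of Normal(μ,σ) is μ + z_p·σ, with z_{0.4} = -0.2533 and z_{0.69} = 0.4959.
Eliminate σ: μ = (z₂·x₁ − z₁·x₂)/(z₂ − z₁) = (0.4959·7.7 − (-0.2533)·20)/0.7492 = 11.859.
Then σ = (x₂ − x₁)/(z₂ − z₁) = (20 − 7.7)/0.7492 = 16.418.
Precision τ = 1/σ² = 1/16.42² = 0.00371.

μ = 11.859, τ = 0.00371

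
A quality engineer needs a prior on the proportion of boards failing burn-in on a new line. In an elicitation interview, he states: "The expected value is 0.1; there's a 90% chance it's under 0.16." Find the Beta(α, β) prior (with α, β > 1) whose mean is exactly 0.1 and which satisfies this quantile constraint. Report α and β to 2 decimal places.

α ≈ 4.45, β ≈ 40.06

With mean 0.1 fixed, write α = 0.1s, β = 0.9s where s = α+β.
Need P(θ < 0.16) = 0.9 under Beta(0.1s, 0.9s). Normal approximation: (q−m)/√(m(1−m)/s) ≈ z_{0.9} = 1.28, so s ≈ 0.1·0.9·(1.28)²/(0.16−0.1)² = 41.1.
At s = 41.1: P(θ<0.16) ≈ 0.893. Adjusting to match 0.9 gives s ≈ 44.51.
So α = 0.1·44.51 ≈ 4.45, β = 0.9·44.51 ≈ 40.06.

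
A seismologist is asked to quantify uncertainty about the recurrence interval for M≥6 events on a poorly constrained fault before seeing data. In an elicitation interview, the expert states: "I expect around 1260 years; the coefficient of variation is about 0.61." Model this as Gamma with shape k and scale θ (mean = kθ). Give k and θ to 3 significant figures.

For Gamma(k, scale θ): mean = kθ, variance = kθ², so CV = 1/√k.
CV = 0.61, hence k = 1/CV² = 2.69.
Then θ = mean/k = 1260/2.69 = 469.

k ≈ 2.69, θ ≈ 469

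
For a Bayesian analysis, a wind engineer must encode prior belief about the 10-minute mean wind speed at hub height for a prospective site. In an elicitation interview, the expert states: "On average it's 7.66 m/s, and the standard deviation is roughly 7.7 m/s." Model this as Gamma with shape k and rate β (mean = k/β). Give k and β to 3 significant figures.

For Gamma(k, rate β): mean = k/β, variance = k/β², so CV = 1/√k.
CV = SD/mean = 7.7/7.66 = 1.005, hence k = 1/CV² = 0.99.
Then β = k/mean = 0.99/7.66 = 0.129.

k ≈ 0.99, β ≈ 0.129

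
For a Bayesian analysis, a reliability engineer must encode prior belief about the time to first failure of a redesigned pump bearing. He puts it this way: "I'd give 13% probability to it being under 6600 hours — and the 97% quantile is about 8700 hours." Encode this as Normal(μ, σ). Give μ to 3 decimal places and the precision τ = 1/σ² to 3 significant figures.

For Normal(μ,σ), the p-quantile is μ + z_p·σ. Here z_{0.13} = -1.126, z_{0.97} = 1.881.
So 6600 = μ − 1.126σ and 8700 = μ + 1.881σ.
Subtracting: σ = (8700 − 6600)/(1.881 − (-1.126)) = 698.328.
Then μ = 6600 − (-1.126)·698.328 = 7386.590.
Precision τ = 1/σ² = 1/698.3² = 2.05e-06.

μ = 7386.590, τ = 2.05e-06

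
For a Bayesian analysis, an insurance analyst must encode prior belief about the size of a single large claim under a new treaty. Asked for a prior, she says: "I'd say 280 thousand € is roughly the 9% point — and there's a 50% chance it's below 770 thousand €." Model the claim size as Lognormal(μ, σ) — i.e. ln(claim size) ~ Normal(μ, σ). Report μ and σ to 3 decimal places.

μ ≈ 6.646, σ ≈ 0.755

If T ~ Lognormal(μ,σ) then ln T ~ Normal(μ,σ), so the p-quantile of ln T is μ + z_p·σ.
ln(280) = 5.635 and ln(770) = 6.646; z_{0.09} = -1.341, z_{0.5} = 0.
σ = (6.646 − 5.635)/(0 − (-1.341)) = 0.755.
μ = 5.635 − (-1.341)·0.755 = 6.646.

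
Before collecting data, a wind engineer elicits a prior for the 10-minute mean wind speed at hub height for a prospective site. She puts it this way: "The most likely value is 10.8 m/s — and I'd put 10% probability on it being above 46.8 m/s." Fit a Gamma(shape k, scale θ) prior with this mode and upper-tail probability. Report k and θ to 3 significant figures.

k ≈ 1.84, θ ≈ 12.8

Gamma(k,θ) with k>1 has mode (k−1)θ, so θ = 10.8/(k−1).
Need P(X < 46.8) = 0.9 with θ tied to k this way. Start at k = 2, θ = 10.8: P(X<46.8) ≈ 0.930.
Too high — lower k to spread out. Iterating converges to k ≈ 1.84.
Then θ = 10.8/(1.84−1) ≈ 12.8.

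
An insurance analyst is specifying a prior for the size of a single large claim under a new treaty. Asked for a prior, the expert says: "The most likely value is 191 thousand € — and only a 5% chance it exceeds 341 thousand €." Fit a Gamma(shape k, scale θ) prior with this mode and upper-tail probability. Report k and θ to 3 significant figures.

k ≈ 9.3, θ ≈ 23

Gamma(k,θ) with k>1 has mode (k−1)θ, so θ = 191/(k−1).
Need P(X < 341) = 0.95 with θ tied to k this way. Start at k = 2, θ = 191: P(X<341) ≈ 0.533.
Too low — raise k to concentrate. Iterating converges to k ≈ 9.3.
Then θ = 191/(9.3−1) ≈ 23.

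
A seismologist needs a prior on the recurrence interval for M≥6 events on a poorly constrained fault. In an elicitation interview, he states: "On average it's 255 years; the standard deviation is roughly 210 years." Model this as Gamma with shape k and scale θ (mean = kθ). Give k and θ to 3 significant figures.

For Gamma(k, scale θ): mean = kθ, variance = kθ², so CV = 1/√k.
CV = SD/mean = 210/255 = 0.8235, hence k = 1/CV² = 1.47.
Then θ = mean/k = 255/1.47 = 173.

k ≈ 1.47, θ ≈ 173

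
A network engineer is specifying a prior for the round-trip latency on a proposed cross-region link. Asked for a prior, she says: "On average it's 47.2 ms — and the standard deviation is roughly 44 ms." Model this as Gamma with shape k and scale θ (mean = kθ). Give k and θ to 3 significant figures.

For Gamma(k, scale θ): mean = kθ, variance = kθ², so CV = 1/√k.
CV = SD/mean = 44/47.2 = 0.9322, hence k = 1/CV² = 1.15.
Then θ = mean/k = 47.2/1.15 = 41.

k ≈ 1.15, θ ≈ 41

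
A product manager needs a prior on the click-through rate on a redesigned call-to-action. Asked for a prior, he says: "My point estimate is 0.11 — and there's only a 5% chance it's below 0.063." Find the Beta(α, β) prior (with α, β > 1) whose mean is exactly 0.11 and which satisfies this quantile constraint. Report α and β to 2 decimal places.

With mean 0.11 fixed, write α = 0.11s, β = 0.89s where s = α+β.
Need P(θ < 0.063) = 0.05 under Beta(0.11s, 0.89s). Normal approximation: (q−m)/√(m(1−m)/s) ≈ z_{0.05} = -1.64, so s ≈ 0.11·0.89·(-1.64)²/(0.063−0.11)² = 119.9.
At s = 119.9: P(θ<0.063) ≈ 0.032. Adjusting to match 0.05 gives s ≈ 97.24.
So α = 0.11·97.24 ≈ 10.70, β = 0.89·97.24 ≈ 86.54.

α ≈ 10.70, β ≈ 86.54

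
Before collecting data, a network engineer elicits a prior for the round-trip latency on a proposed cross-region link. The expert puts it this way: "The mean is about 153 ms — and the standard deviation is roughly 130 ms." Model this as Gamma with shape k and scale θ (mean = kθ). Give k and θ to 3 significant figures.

For Gamma(k, scale θ): mean = kθ, variance = kθ², so CV = 1/√k.
CV = SD/mean = 130/153 = 0.8497, hence k = 1/CV² = 1.39.
Then θ = mean/k = 153/1.39 = 110.

k ≈ 1.39, θ ≈ 110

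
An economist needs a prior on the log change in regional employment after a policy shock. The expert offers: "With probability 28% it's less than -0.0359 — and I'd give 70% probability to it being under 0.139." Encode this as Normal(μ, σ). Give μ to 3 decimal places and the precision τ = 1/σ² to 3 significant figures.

μ = 0.056, τ = 40.1

For Normal(μ,σ), the p-quantile is μ + z_p·σ. Here z_{0.28} = -0.5828, z_{0.7} = 0.5244.
So -0.0359 = μ − 0.5828σ and 0.139 = μ + 0.5244σ.
Subtracting: σ = (0.139 − -0.0359)/(0.5244 − (-0.5828)) = 0.158.
Then μ = -0.0359 − (-0.5828)·0.158 = 0.056.
Precision τ = 1/σ² = 1/0.158² = 40.1.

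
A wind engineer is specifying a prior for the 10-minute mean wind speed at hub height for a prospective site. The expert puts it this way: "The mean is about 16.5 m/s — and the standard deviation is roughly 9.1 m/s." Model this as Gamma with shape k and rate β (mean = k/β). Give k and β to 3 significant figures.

For Gamma(k, rate β): mean = k/β, variance = k/β², so CV = 1/√k.
CV = SD/mean = 9.1/16.5 = 0.5515, hence k = 1/CV² = 3.29.
Then β = k/mean = 3.29/16.5 = 0.199.

k ≈ 3.29, β ≈ 0.199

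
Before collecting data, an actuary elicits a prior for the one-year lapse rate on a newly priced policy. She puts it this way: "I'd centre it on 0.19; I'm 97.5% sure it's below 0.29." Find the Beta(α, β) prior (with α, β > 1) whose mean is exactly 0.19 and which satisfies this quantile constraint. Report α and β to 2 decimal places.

With mean 0.19 fixed, write α = 0.19s, β = 0.81s where s = α+β.
Need P(θ < 0.29) = 0.975 under Beta(0.19s, 0.81s). Normal approximation: (q−m)/√(m(1−m)/s) ≈ z_{0.975} = 1.96, so s ≈ 0.19·0.81·(1.96)²/(0.29−0.19)² = 59.1.
At s = 59.1: P(θ<0.29) ≈ 0.966. Adjusting to match 0.975 gives s ≈ 68.77.
So α = 0.19·68.77 ≈ 13.07, β = 0.81·68.77 ≈ 55.70.

α ≈ 13.07, β ≈ 55.70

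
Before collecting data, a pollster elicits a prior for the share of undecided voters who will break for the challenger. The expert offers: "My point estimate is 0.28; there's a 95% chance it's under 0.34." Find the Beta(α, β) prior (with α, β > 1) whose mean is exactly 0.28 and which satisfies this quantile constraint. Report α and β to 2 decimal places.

With mean 0.28 fixed, write α = 0.28s, β = 0.72s where s = α+β.
Need P(θ < 0.34) = 0.95 under Beta(0.28s, 0.72s). Normal approximation: (q−m)/√(m(1−m)/s) ≈ z_{0.95} = 1.64, so s ≈ 0.28·0.72·(1.64)²/(0.34−0.28)² = 151.5.
At s = 151.5: P(θ<0.34) ≈ 0.946. Adjusting to match 0.95 gives s ≈ 158.73.
So α = 0.28·158.73 ≈ 44.45, β = 0.72·158.73 ≈ 114.29.

α ≈ 44.45, β ≈ 114.29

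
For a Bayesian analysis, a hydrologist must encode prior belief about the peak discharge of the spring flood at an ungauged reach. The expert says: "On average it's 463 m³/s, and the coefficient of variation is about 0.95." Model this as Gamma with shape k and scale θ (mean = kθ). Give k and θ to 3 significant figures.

For Gamma(k, scale θ): mean = kθ, variance = kθ², so CV = 1/√k.
CV = 0.95, hence k = 1/CV² = 1.11.
Then θ = mean/k = 463/1.11 = 418.

k ≈ 1.11, θ ≈ 418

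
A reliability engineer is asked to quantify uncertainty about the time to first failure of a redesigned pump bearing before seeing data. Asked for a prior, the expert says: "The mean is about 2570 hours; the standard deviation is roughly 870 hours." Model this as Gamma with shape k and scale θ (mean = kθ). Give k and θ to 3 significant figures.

k ≈ 8.73, θ ≈ 295

For Gamma(k, scale θ): mean = kθ, variance = kθ², so CV = 1/√k.
CV = SD/mean = 870/2570 = 0.3385, hence k = 1/CV² = 8.73.
Then θ = mean/k = 2570/8.73 = 295.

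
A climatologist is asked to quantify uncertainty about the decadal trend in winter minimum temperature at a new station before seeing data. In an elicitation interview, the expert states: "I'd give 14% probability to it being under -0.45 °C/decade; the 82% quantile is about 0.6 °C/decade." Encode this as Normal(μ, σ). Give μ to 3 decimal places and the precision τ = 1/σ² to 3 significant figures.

μ = 0.118, τ = 3.61

For Normal(μ,σ), the p-quantile is μ + z_p·σ. Here z_{0.14} = -1.08, z_{0.82} = 0.9154.
So -0.45 = μ − 1.08σ and 0.6 = μ + 0.9154σ.
Subtracting: σ = (0.6 − -0.45)/(0.9154 − (-1.08)) = 0.526.
Then μ = -0.45 − (-1.08)·0.526 = 0.118.
Precision τ = 1/σ² = 1/0.5261² = 3.61.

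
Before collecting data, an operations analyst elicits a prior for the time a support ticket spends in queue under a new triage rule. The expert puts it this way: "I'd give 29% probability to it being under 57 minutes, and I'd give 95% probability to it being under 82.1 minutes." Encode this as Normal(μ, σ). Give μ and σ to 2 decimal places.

For Normal(μ,σ), the p-quantile is μ + z_p·σ. Here z_{0.29} = -0.5534, z_{0.95} = 1.645.
So 57 = μ − 0.5534σ and 82.1 = μ + 1.645σ.
Subtracting: σ = (82.1 − 57)/(1.645 − (-0.5534)) = 11.42.
Then μ = 57 − (-0.5534)·11.42 = 63.32.

μ = 63.32, σ = 11.42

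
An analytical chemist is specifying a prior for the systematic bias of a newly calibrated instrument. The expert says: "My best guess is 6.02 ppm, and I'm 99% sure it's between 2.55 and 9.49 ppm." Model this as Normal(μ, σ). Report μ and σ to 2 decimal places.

μ = 6.02, σ = 1.35

A symmetric 99% interval runs μ ± z·σ with z = 2.576.
Half-width = 3.47, so σ = 3.47/2.576 = 1.35.
μ is the stated best guess, 6.02.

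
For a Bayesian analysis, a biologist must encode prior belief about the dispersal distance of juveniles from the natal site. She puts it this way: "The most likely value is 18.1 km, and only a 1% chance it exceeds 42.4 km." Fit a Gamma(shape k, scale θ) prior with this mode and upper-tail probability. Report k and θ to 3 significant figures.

k ≈ 7.57, θ ≈ 2.76

Gamma(k,θ) with k>1 has mode (k−1)θ, so θ = 18.1/(k−1).
Need P(X < 42.4) = 0.99 with θ tied to k this way. Start at k = 2, θ = 18.1: P(X<42.4) ≈ 0.679.
Too low — raise k to concentrate. Iterating converges to k ≈ 7.57.
Then θ = 18.1/(7.57−1) ≈ 2.76.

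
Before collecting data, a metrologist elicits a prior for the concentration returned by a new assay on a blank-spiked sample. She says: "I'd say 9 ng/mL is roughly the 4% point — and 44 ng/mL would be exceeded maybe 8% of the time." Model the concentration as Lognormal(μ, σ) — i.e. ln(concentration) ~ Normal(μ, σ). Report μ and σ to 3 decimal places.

μ ≈ 3.078, σ ≈ 0.503

If T ~ Lognormal(μ,σ) then ln T ~ Normal(μ,σ), so the p-quantile of ln T is μ + z_p·σ.
ln(9) = 2.197 and ln(44) = 3.784; z_{0.04} = -1.751, z_{0.92} = 1.405.
σ = (3.784 − 2.197)/(1.405 − (-1.751)) = 0.503.
μ = 2.197 − (-1.751)·0.503 = 3.078.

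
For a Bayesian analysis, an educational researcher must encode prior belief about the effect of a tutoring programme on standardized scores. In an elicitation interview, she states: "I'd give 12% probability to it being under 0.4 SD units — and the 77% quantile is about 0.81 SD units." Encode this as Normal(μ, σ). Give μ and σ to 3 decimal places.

μ = 0.652, σ = 0.214

The p-quantile of Normal(μ,σ) is μ + z_p·σ, with z_{0.12} = -1.175 and z_{0.77} = 0.7388.
Eliminate σ: μ = (z₂·x₁ − z₁·x₂)/(z₂ − z₁) = (0.7388·0.4 − (-1.175)·0.81)/1.914 = 0.652.
Then σ = (x₂ − x₁)/(z₂ − z₁) = (0.81 − 0.4)/1.914 = 0.214.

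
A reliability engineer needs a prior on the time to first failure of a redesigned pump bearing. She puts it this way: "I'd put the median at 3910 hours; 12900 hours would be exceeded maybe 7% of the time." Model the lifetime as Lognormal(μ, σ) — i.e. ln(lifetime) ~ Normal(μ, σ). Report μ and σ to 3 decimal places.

μ ≈ 8.271, σ ≈ 0.809

If T ~ Lognormal(μ,σ) then ln T ~ Normal(μ,σ), so the p-quantile of ln T is μ + z_p·σ.
ln(3910) = 8.271 and ln(12900) = 9.465; z_{0.5} = 0, z_{0.93} = 1.476.
σ = (9.465 − 8.271)/(1.476 − (0)) = 0.809.
μ = 8.271 − (0)·0.809 = 8.271.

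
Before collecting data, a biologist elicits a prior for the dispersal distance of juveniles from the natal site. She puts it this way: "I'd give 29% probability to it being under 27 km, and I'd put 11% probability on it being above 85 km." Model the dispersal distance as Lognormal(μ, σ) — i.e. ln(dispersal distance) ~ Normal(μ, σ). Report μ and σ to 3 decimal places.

μ ≈ 3.652, σ ≈ 0.644

If T ~ Lognormal(μ,σ) then ln T ~ Normal(μ,σ), so the p-quantile of ln T is μ + z_p·σ.
ln(27) = 3.296 and ln(85) = 4.443; z_{0.29} = -0.5534, z_{0.89} = 1.227.
σ = (4.443 − 3.296)/(1.227 − (-0.5534)) = 0.644.
μ = 3.296 − (-0.5534)·0.644 = 3.652.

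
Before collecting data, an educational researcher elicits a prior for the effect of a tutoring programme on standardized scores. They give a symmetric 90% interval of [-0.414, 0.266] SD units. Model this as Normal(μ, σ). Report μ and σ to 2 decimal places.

μ = -0.07, σ = 0.21

A symmetric 90% interval runs μ ± z·σ with z = 1.645.
Half-width = 0.34, so σ = 0.34/1.645 = 0.21.
μ is the interval midpoint, -0.07.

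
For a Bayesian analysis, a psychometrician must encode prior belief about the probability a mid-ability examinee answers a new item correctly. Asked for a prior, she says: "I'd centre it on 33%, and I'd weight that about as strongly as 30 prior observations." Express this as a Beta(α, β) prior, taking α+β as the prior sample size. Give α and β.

Under the effective-sample-size interpretation, Beta(α, β) has prior mean α/(α+β) and prior sample size α+β.
So α+β = 30 and α/(α+β) = 0.33, giving α = 0.33·30 = 9.9 and β = 30 − 9.9 = 20.1.

α = 9.9, β = 20.1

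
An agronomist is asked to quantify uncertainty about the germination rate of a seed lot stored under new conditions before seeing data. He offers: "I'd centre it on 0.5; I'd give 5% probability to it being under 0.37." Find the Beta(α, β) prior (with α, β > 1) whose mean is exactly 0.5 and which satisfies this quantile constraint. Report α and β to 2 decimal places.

α ≈ 19.57, β ≈ 19.57

With mean 0.5 fixed, write α = 0.5s, β = 0.5s where s = α+β.
Need P(θ < 0.37) = 0.05 under Beta(0.5s, 0.5s). Normal approximation: (q−m)/√(m(1−m)/s) ≈ z_{0.05} = -1.64, so s ≈ 0.5·0.5·(-1.64)²/(0.37−0.5)² = 40.0.
At s = 40.0: P(θ<0.37) ≈ 0.048. Adjusting to match 0.05 gives s ≈ 39.15.
So α = 0.5·39.15 ≈ 19.57, β = 0.5·39.15 ≈ 19.57.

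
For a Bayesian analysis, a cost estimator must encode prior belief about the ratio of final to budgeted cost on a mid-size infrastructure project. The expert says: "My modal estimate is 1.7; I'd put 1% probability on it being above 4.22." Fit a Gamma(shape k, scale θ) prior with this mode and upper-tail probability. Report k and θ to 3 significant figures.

k ≈ 6.69, θ ≈ 0.299

Gamma(k,θ) with k>1 has mode (k−1)θ, so θ = 1.7/(k−1).
Need P(X < 4.22) = 0.99 with θ tied to k this way. Start at k = 2, θ = 1.7: P(X<4.22) ≈ 0.709.
Too low — raise k to concentrate. Iterating converges to k ≈ 6.69.
Then θ = 1.7/(6.69−1) ≈ 0.299.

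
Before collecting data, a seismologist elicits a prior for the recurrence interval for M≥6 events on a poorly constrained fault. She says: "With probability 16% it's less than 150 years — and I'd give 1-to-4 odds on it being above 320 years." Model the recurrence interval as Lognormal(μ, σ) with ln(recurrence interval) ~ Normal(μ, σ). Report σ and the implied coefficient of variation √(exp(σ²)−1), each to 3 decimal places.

If T ~ Lognormal(μ,σ) then ln T ~ Normal(μ,σ), so the p-quantile of ln T is μ + z_p·σ.
ln(150) = 5.011 and ln(320) = 5.768; z_{0.16} = -0.9945, z_{0.8} = 0.8416.
σ = (5.768 − 5.011)/(0.8416 − (-0.9945)) = 0.413.
μ = 5.011 − (-0.9945)·0.413 = 5.421.
CV = √(exp(σ²)−1) = √(exp(0.1703)−1) = 0.431.

σ ≈ 0.413, CV ≈ 0.431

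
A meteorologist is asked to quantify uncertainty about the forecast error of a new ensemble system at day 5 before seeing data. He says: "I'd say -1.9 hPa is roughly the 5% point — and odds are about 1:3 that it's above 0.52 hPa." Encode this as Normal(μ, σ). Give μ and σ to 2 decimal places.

μ = -0.18, σ = 1.04

The p-quantile of Normal(μ,σ) is μ + z_p·σ, with z_{0.05} = -1.645 and z_{0.75} = 0.6745.
Eliminate σ: μ = (z₂·x₁ − z₁·x₂)/(z₂ − z₁) = (0.6745·-1.9 − (-1.645)·0.52)/2.319 = -0.18.
Then σ = (x₂ − x₁)/(z₂ − z₁) = (0.52 − -1.9)/2.319 = 1.04.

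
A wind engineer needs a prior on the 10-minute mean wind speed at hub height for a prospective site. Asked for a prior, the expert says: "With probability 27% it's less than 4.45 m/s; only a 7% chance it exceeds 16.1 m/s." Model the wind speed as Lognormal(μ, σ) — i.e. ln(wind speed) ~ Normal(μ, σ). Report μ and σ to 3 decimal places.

If T ~ Lognormal(μ,σ) then ln T ~ Normal(μ,σ), so the p-quantile of ln T is μ + z_p·σ.
ln(4.45) = 1.493 and ln(16.1) = 2.779; z_{0.27} = -0.6128, z_{0.93} = 1.476.
σ = (2.779 − 1.493)/(1.476 − (-0.6128)) = 0.616.
μ = 1.493 − (-0.6128)·0.616 = 1.870.

μ ≈ 1.870, σ ≈ 0.616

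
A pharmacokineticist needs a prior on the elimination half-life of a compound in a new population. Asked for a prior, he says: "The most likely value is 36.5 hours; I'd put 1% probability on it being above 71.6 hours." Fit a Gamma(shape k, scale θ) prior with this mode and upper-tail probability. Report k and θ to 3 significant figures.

Gamma(k,θ) with k>1 has mode (k−1)θ, so θ = 36.5/(k−1).
Need P(X < 71.6) = 0.99 with θ tied to k this way. Start at k = 2, θ = 36.5: P(X<71.6) ≈ 0.584.
Too low — raise k to concentrate. Iterating converges to k ≈ 11.9.
Then θ = 36.5/(11.9−1) ≈ 3.36.

k ≈ 11.9, θ ≈ 3.36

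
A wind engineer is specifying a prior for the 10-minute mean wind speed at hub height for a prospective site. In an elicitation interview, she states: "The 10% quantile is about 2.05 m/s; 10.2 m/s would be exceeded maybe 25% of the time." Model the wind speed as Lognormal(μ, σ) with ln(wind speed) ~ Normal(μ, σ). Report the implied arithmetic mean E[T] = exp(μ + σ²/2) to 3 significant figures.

If T ~ Lognormal(μ,σ) then ln T ~ Normal(μ,σ), so the p-quantile of ln T is μ + z_p·σ.
ln(2.05) = 0.7178 and ln(10.2) = 2.322; z_{0.1} = -1.282, z_{0.75} = 0.6745.
σ = (2.322 − 0.7178)/(0.6745 − (-1.282)) = 0.820.
μ = 0.7178 − (-1.282)·0.820 = 1.769.
E[T] = exp(μ + σ²/2) = exp(1.769 + 0.3364) = 8.21 m/s.

E[T] ≈ 8.21 m/s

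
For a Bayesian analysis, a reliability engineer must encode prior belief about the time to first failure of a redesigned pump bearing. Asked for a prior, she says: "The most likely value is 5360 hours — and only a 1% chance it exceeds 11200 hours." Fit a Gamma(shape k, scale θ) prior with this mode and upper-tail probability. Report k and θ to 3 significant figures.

k ≈ 9.97, θ ≈ 598

Gamma(k,θ) with k>1 has mode (k−1)θ, so θ = 5360/(k−1).
Need P(X < 11200) = 0.99 with θ tied to k this way. Start at k = 2, θ = 5360: P(X<11200) ≈ 0.618.
Too low — raise k to concentrate. Iterating converges to k ≈ 9.97.
Then θ = 5360/(9.97−1) ≈ 598.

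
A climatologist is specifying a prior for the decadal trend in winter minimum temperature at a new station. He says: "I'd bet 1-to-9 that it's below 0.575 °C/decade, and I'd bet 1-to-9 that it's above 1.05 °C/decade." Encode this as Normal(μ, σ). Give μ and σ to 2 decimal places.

μ = 0.81, σ = 0.19

For Normal(μ,σ), the p-quantile is μ + z_p·σ. Here z_{0.1} = -1.282, z_{0.9} = 1.282.
So 0.575 = μ − 1.282σ and 1.05 = μ + 1.282σ.
Subtracting: σ = (1.05 − 0.575)/(1.282 − (-1.282)) = 0.19.
Then μ = 0.575 − (-1.282)·0.19 = 0.81.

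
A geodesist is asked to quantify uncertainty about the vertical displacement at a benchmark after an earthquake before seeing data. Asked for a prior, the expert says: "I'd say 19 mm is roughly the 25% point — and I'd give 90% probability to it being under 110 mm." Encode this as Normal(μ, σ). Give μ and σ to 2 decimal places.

The p-quantile of Normal(μ,σ) is μ + z_p·σ, with z_{0.25} = -0.6745 and z_{0.9} = 1.282.
Eliminate σ: μ = (z₂·x₁ − z₁·x₂)/(z₂ − z₁) = (1.282·19 − (-0.6745)·110)/1.956 = 50.38.
Then σ = (x₂ − x₁)/(z₂ − z₁) = (110 − 19)/1.956 = 46.52.

μ = 50.38, σ = 46.52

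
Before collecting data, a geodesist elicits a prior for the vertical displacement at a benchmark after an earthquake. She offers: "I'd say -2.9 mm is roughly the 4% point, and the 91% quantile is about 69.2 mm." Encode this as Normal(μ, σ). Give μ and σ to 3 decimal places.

μ = 37.930, σ = 23.322

The p-quantile of Normal(μ,σ) is μ + z_p·σ, with z_{0.04} = -1.751 and z_{0.91} = 1.341.
Eliminate σ: μ = (z₂·x₁ − z₁·x₂)/(z₂ − z₁) = (1.341·-2.9 − (-1.751)·69.2)/3.091 = 37.930.
Then σ = (x₂ − x₁)/(z₂ − z₁) = (69.2 − -2.9)/3.091 = 23.322.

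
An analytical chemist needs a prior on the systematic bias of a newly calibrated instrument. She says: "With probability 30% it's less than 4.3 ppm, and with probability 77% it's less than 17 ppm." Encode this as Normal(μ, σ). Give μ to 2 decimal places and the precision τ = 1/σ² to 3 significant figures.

For Normal(μ,σ), the p-quantile is μ + z_p·σ. Here z_{0.3} = -0.5244, z_{0.77} = 0.7388.
So 4.3 = μ − 0.5244σ and 17 = μ + 0.7388σ.
Subtracting: σ = (17 − 4.3)/(0.7388 − (-0.5244)) = 10.05.
Then μ = 4.3 − (-0.5244)·10.05 = 9.57.
Precision τ = 1/σ² = 1/10.05² = 0.00989.

μ = 9.57, τ = 0.00989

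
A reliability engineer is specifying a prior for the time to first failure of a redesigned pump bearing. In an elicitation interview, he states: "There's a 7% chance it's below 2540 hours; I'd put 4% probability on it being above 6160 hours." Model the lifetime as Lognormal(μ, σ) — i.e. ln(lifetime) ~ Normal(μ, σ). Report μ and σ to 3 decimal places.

μ ≈ 8.245, σ ≈ 0.275

If T ~ Lognormal(μ,σ) then ln T ~ Normal(μ,σ), so the p-quantile of ln T is μ + z_p·σ.
ln(2540) = 7.84 and ln(6160) = 8.726; z_{0.07} = -1.476, z_{0.96} = 1.751.
σ = (8.726 − 7.84)/(1.751 − (-1.476)) = 0.275.
μ = 7.84 − (-1.476)·0.275 = 8.245.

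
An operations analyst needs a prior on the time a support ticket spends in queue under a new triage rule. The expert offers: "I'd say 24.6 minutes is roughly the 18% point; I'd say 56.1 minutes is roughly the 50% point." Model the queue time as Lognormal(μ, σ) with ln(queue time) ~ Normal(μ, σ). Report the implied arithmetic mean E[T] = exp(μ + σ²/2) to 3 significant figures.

E[T] ≈ 84.2 minutes

If T ~ Lognormal(μ,σ) then ln T ~ Normal(μ,σ), so the p-quantile of ln T is μ + z_p·σ.
ln(24.6) = 3.203 and ln(56.1) = 4.027; z_{0.18} = -0.9154, z_{0.5} = 0.
σ = (4.027 − 3.203)/(0 − (-0.9154)) = 0.901.
μ = 3.203 − (-0.9154)·0.901 = 4.027.
E[T] = exp(μ + σ²/2) = exp(4.027 + 0.4056) = 84.2 minutes.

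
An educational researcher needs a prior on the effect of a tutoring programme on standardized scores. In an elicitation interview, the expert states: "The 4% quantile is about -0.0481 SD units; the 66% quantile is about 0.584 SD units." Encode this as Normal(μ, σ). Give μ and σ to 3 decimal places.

For Normal(μ,σ), the p-quantile is μ + z_p·σ. Here z_{0.04} = -1.751, z_{0.66} = 0.4125.
So -0.0481 = μ − 1.751σ and 0.584 = μ + 0.4125σ.
Subtracting: σ = (0.584 − -0.0481)/(0.4125 − (-1.751)) = 0.292.
Then μ = -0.0481 − (-1.751)·0.292 = 0.463.

μ = 0.463, σ = 0.292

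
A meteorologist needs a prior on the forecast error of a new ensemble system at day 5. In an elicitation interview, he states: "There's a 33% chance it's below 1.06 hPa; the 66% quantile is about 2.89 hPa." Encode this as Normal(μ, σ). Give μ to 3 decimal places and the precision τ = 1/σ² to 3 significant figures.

μ = 2.004, τ = 0.217

The p-quantile of Normal(μ,σ) is μ + z_p·σ, with z_{0.33} = -0.4399 and z_{0.66} = 0.4125.
Eliminate σ: μ = (z₂·x₁ − z₁·x₂)/(z₂ − z₁) = (0.4125·1.06 − (-0.4399)·2.89)/0.8524 = 2.004.
Then σ = (x₂ − x₁)/(z₂ − z₁) = (2.89 − 1.06)/0.8524 = 2.147.
Precision τ = 1/σ² = 1/2.147² = 0.217.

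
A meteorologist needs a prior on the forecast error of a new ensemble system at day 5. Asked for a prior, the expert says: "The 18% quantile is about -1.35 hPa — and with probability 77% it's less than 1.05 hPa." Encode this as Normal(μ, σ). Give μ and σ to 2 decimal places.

μ = -0.02, σ = 1.45

The p-quantile of Normal(μ,σ) is μ + z_p·σ, with z_{0.18} = -0.9154 and z_{0.77} = 0.7388.
Eliminate σ: μ = (z₂·x₁ − z₁·x₂)/(z₂ − z₁) = (0.7388·-1.35 − (-0.9154)·1.05)/1.654 = -0.02.
Then σ = (x₂ − x₁)/(z₂ − z₁) = (1.05 − -1.35)/1.654 = 1.45.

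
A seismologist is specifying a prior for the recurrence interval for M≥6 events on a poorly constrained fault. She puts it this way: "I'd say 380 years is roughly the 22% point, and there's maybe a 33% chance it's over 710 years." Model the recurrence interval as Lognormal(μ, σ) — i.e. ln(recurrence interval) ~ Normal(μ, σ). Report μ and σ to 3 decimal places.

If T ~ Lognormal(μ,σ) then ln T ~ Normal(μ,σ), so the p-quantile of ln T is μ + z_p·σ.
ln(380) = 5.94 and ln(710) = 6.565; z_{0.22} = -0.7722, z_{0.67} = 0.4399.
σ = (6.565 − 5.94)/(0.4399 − (-0.7722)) = 0.516.
μ = 5.94 − (-0.7722)·0.516 = 6.338.

μ ≈ 6.338, σ ≈ 0.516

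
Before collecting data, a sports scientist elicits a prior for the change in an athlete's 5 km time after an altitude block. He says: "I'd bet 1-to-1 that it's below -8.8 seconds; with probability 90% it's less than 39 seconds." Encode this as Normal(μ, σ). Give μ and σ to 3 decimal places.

The p-quantile of Normal(μ,σ) is μ + z_p·σ, with z_{0.5} = 0 and z_{0.9} = 1.282.
Eliminate σ: μ = (z₂·x₁ − z₁·x₂)/(z₂ − z₁) = (1.282·-8.8 − (0)·39)/1.282 = -8.800.
Then σ = (x₂ − x₁)/(z₂ − z₁) = (39 − -8.8)/1.282 = 37.299.

μ = -8.800, σ = 37.299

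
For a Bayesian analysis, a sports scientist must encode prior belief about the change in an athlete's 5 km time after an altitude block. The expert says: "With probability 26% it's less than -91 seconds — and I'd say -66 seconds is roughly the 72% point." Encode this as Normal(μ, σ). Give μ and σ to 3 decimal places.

For Normal(μ,σ), the p-quantile is μ + z_p·σ. Here z_{0.26} = -0.6433, z_{0.72} = 0.5828.
So -91 = μ − 0.6433σ and -66 = μ + 0.5828σ.
Subtracting: σ = (-66 − -91)/(0.5828 − (-0.6433)) = 20.388.
Then μ = -91 − (-0.6433)·20.388 = -77.883.

μ = -77.883, σ = 20.388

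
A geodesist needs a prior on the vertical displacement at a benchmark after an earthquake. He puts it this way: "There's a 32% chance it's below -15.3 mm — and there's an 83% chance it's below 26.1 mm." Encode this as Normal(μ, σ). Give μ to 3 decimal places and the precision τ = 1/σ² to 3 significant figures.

For Normal(μ,σ), the p-quantile is μ + z_p·σ. Here z_{0.32} = -0.4677, z_{0.83} = 0.9542.
So -15.3 = μ − 0.4677σ and 26.1 = μ + 0.9542σ.
Subtracting: σ = (26.1 − -15.3)/(0.9542 − (-0.4677)) = 29.117.
Then μ = -15.3 − (-0.4677)·29.117 = -1.682.
Precision τ = 1/σ² = 1/29.12² = 0.00118.

μ = -1.682, τ = 0.00118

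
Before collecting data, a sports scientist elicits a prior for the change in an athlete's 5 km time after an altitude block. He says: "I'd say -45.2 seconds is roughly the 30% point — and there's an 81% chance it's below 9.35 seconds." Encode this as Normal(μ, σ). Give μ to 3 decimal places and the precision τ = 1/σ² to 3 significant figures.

μ = -24.801, τ = 0.000661

For Normal(μ,σ), the p-quantile is μ + z_p·σ. Here z_{0.3} = -0.5244, z_{0.81} = 0.8779.
So -45.2 = μ − 0.5244σ and 9.35 = μ + 0.8779σ.
Subtracting: σ = (9.35 − -45.2)/(0.8779 − (-0.5244)) = 38.900.
Then μ = -45.2 − (-0.5244)·38.900 = -24.801.
Precision τ = 1/σ² = 1/38.9² = 0.000661.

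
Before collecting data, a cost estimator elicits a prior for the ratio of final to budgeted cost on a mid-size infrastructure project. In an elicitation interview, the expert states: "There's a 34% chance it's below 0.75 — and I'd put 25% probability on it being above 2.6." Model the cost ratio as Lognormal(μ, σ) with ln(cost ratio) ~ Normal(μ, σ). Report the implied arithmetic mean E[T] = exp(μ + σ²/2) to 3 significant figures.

If T ~ Lognormal(μ,σ) then ln T ~ Normal(μ,σ), so the p-quantile of ln T is μ + z_p·σ.
ln(0.75) = -0.2877 and ln(2.6) = 0.9555; z_{0.34} = -0.4125, z_{0.75} = 0.6745.
σ = (0.9555 − -0.2877)/(0.6745 − (-0.4125)) = 1.144.
μ = -0.2877 − (-0.4125)·1.144 = 0.184.
E[T] = exp(μ + σ²/2) = exp(0.184 + 0.6541) = 2.31.

E[T] ≈ 2.31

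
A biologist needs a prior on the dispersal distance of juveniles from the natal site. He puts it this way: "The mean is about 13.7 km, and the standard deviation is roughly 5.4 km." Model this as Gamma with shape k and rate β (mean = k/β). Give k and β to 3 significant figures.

For Gamma(k, rate β): mean = k/β, variance = k/β², so CV = 1/√k.
CV = SD/mean = 5.4/13.7 = 0.3942, hence k = 1/CV² = 6.44.
Then β = k/mean = 6.44/13.7 = 0.47.

k ≈ 6.44, β ≈ 0.47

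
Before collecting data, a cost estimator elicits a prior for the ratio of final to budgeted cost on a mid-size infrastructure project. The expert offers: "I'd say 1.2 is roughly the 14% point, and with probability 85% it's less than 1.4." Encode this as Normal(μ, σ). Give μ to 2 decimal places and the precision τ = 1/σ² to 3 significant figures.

The p-quantile of Normal(μ,σ) is μ + z_p·σ, with z_{0.14} = -1.08 and z_{0.85} = 1.036.
Eliminate σ: μ = (z₂·x₁ − z₁·x₂)/(z₂ − z₁) = (1.036·1.2 − (-1.08)·1.4)/2.117 = 1.30.
Then σ = (x₂ − x₁)/(z₂ − z₁) = (1.4 − 1.2)/2.117 = 0.09.
Precision τ = 1/σ² = 1/0.09448² = 112.

μ = 1.30, τ = 112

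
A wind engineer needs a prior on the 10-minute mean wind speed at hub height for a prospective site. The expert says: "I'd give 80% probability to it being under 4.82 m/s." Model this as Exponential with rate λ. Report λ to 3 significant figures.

P(T < 4.82) = 1 − e^(−λ·4.82) = 0.8, so λ = −ln(1−0.8)/4.82 = −ln(0.2)/4.82 = 0.334.

λ ≈ 0.334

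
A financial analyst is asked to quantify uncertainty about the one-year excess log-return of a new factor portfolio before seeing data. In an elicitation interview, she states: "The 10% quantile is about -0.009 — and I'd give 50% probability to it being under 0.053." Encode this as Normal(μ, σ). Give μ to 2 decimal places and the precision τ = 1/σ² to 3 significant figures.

μ = 0.05, τ = 427

The p-quantile of Normal(μ,σ) is μ + z_p·σ, with z_{0.1} = -1.282 and z_{0.5} = 0.
Eliminate σ: μ = (z₂·x₁ − z₁·x₂)/(z₂ − z₁) = (0·-0.009 − (-1.282)·0.053)/1.282 = 0.05.
Then σ = (x₂ − x₁)/(z₂ − z₁) = (0.053 − -0.009)/1.282 = 0.05.
Precision τ = 1/σ² = 1/0.04838² = 427.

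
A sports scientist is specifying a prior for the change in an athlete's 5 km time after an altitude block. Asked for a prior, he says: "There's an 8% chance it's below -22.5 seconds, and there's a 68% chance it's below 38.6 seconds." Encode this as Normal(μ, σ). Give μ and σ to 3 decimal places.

For Normal(μ,σ), the p-quantile is μ + z_p·σ. Here z_{0.08} = -1.405, z_{0.68} = 0.4677.
So -22.5 = μ − 1.405σ and 38.6 = μ + 0.4677σ.
Subtracting: σ = (38.6 − -22.5)/(0.4677 − (-1.405)) = 32.625.
Then μ = -22.5 − (-1.405)·32.625 = 23.341.

μ = 23.341, σ = 32.625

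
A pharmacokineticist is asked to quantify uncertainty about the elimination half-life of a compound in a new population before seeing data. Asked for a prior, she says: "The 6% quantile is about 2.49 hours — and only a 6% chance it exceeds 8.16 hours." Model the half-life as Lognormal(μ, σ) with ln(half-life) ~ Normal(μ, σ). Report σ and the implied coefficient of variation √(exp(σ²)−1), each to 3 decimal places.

σ ≈ 0.382, CV ≈ 0.396

If T ~ Lognormal(μ,σ) then ln T ~ Normal(μ,σ), so the p-quantile of ln T is μ + z_p·σ.
ln(2.49) = 0.9123 and ln(8.16) = 2.099; z_{0.06} = -1.555, z_{0.94} = 1.555.
σ = (2.099 − 0.9123)/(1.555 − (-1.555)) = 0.382.
μ = 0.9123 − (-1.555)·0.382 = 1.506.
CV = √(exp(σ²)−1) = √(exp(0.1457)−1) = 0.396.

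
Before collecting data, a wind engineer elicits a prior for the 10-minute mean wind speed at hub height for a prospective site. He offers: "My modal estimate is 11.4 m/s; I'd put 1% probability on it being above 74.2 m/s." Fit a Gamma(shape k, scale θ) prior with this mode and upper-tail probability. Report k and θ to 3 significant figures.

Gamma(k,θ) with k>1 has mode (k−1)θ, so θ = 11.4/(k−1).
Need P(X < 74.2) = 0.99 with θ tied to k this way. Start at k = 2, θ = 11.4: P(X<74.2) ≈ 0.989.
Too low — raise k to concentrate. Iterating converges to k ≈ 2.03.
Then θ = 11.4/(2.03−1) ≈ 11.1.

k ≈ 2.03, θ ≈ 11.1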